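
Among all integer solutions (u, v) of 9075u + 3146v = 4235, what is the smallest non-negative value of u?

Euclid: 9075 = 2·3146 + 2783; 3146 = 1·2783 + 363; 2783 = 7·363 + 242; 363 = 1·242 + 121; 242 = 2·121 + 0 → gcd = 121; 4235 = 121·35.
Back-substitution yields 9075·(-9) + 3146·(26) = 121, so one solution is u = -9·35 = -315, v = 26·35 = 910.
Solutions in u differ by 3146/121 = 26; the one in [0, 26) is -315 mod 26 = 23.

23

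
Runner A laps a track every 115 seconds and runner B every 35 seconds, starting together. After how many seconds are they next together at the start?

115 = 5 · 23; 35 = 5 · 7
max exponents: 5 · 7 · 23 = 805

805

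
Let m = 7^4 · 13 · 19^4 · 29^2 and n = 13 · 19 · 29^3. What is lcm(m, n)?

max exponent per prime: 7^4 · 13 · 19^4 · 29^3 = 99207363898097

99207363898097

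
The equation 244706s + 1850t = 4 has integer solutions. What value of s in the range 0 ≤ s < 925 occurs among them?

234

Reduce mod 1850: 244706s ≡ 4 (mod 1850). With g = gcd(244706, 1850) = 2 dividing 4, divide through: 122353s ≡ 2 (mod 925).
Since gcd(122353, 925) = 1, s ≡ 2·(122353)⁻¹ ≡ 234 (mod 925). Smallest non-negative: 234.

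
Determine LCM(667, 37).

667 = 23 · 29; 37 = 37
max exponents: 23 · 29 · 37 = 24679

24679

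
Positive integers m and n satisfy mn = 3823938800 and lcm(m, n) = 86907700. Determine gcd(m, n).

44

gcd·lcm = product, so gcd = 3823938800/86907700 = 44.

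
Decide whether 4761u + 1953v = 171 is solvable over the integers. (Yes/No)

Yes

By Bézout, 4761u + 1953v = 171 has integer solutions iff gcd(4761, 1953) | 171.
Euclid: 4761 = 2·1953 + 855; 1953 = 2·855 + 243; 855 = 3·243 + 126; 243 = 1·126 + 117; 126 = 1·117 + 9; 117 = 13·9 + 0. gcd = 9; 171 mod 9 = 0. Yes.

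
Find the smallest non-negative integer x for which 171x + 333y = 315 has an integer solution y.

gcd(171, 333) = 9 (Euclid: 333 = 1·171 + 162; 171 = 1·162 + 9; 162 = 18·9 + 0), and 9 | 315.
Extended Euclid: 171·(2) + 333·(-1) = 9. Scale by 35: x₀ = 70.
General solution x = x₀ + 37t; reducing mod 37 gives x = 33 (and y = -16).

33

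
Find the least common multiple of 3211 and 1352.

25688

gcd first: 3211 = 2·1352 + 507; 1352 = 2·507 + 338; 507 = 1·338 + 169; 338 = 2·169 + 0 → gcd = 169
lcm = 3211·1352/gcd = 4341272/169 = 25688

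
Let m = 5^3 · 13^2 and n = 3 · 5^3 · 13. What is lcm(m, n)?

63375

max exponent per prime: 3 · 5^3 · 13^2 = 63375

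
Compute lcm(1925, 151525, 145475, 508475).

1037468491675

1925 = 5² · 7 · 11; 151525 = 5² · 11 · 19 · 29; 145475 = 5² · 11 · 23²; 508475 = 5² · 11 · 43²
lcm takes max exponent of each prime: 5² · 7 · 11 · 19 · 23² · 29 · 43² = 1037468491675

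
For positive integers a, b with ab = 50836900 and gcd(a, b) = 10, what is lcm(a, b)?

5083690

For any two positive integers, gcd × lcm equals their product. Hence lcm = 50836900 / 10 = 5083690.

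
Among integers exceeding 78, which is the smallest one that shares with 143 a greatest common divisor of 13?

91

gcd(k, 143) = 13 forces 13 | k; write k = 13s. Then gcd(13s, 13·11) = 13·gcd(s, 11), so need gcd(s, 11) = 1.
13s > 78 gives s ≥ 7. The least s ≥ 7 coprime to 11 is 7, so k = 13·7 = 91.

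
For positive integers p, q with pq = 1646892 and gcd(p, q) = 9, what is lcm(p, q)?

For any two positive integers, gcd × lcm equals their product. Hence lcm = 1646892 / 9 = 182988.

182988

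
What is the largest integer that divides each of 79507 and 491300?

1

Euclid: 491300 = 6·79507 + 14258; 79507 = 5·14258 + 8217; 14258 = 1·8217 + 6041; 8217 = 1·6041 + 2176; 6041 = 2·2176 + 1689; 2176 = 1·1689 + 487; 1689 = 3·487 + 228; 487 = 2·228 + 31; 228 = 7·31 + 11; 31 = 2·11 + 9; 11 = 1·9 + 2; 9 = 4·2 + 1; 2 = 2·1 + 0. Last nonzero remainder: 1.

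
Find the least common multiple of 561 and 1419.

gcd first: 1419 = 2·561 + 297; 561 = 1·297 + 264; 297 = 1·264 + 33; 264 = 8·33 + 0 → gcd = 33
lcm = 561·1419/gcd = 796059/33 = 24123

24123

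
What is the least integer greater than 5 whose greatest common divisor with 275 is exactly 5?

gcd(m, 275) = 5 forces 5 | m; write m = 5s. Then gcd(5s, 5·55) = 5·gcd(s, 55), so need gcd(s, 55) = 1.
5s > 5 gives s ≥ 2. The least s ≥ 2 coprime to 55 is 2, so m = 5·2 = 10.

10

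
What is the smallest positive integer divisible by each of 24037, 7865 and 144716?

1337899420

lcm(24037, 7865) = 24037·7865/gcd = 189051005/13 = 14542385
lcm(14542385, 144716) = 14542385·144716/gcd = 2104515787660/1573 = 1337899420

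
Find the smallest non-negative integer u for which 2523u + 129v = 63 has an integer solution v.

17

gcd(2523, 129) = 3 (Euclid: 2523 = 19·129 + 72; 129 = 1·72 + 57; 72 = 1·57 + 15; 57 = 3·15 + 12; 15 = 1·12 + 3; 12 = 4·3 + 0), and 3 | 63.
Extended Euclid: 2523·(9) + 129·(-176) = 3. Scale by 21: u₀ = 189.
General solution u = u₀ + 43t; reducing mod 43 gives u = 17 (and v = -332).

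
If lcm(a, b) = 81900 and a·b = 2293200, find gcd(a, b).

gcd·lcm = product, so gcd = 2293200/81900 = 28.

28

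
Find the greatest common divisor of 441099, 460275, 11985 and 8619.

51

441099 = 3³ · 17 · 31²; 460275 = 3 · 5² · 17 · 19²; 11985 = 3 · 5 · 17 · 47; 8619 = 3 · 13² · 17
gcd takes min exponent of each prime: 3 · 17 = 51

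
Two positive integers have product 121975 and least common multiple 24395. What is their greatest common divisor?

5

gcd·lcm = product, so gcd = 121975/24395 = 5.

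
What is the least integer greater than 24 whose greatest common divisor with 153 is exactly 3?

153 = 3·51. Any k with gcd(k, 153) = 3 is a multiple of 3, say 3s, with s coprime to 51.
Need s > 24/3, so s ≥ 9. First s ≥ 9 with gcd(s, 51) = 1 is s = 10. Thus k = 3·10 = 30.

30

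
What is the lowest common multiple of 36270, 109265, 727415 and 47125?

15957339225750

lcm(36270, 109265) = 36270·109265/gcd = 3963041550/65 = 60969870
lcm(60969870, 727415) = 60969870·727415/gcd = 44350397986050/2015 = 22010123070
lcm(22010123070, 47125) = 22010123070·47125/gcd = 1037227049673750/65 = 15957339225750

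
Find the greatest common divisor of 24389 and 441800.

1

Euclid: 441800 = 18·24389 + 2798; 24389 = 8·2798 + 2005; 2798 = 1·2005 + 793; 2005 = 2·793 + 419; 793 = 1·419 + 374; 419 = 1·374 + 45; 374 = 8·45 + 14; 45 = 3·14 + 3; 14 = 4·3 + 2; 3 = 1·2 + 1; 2 = 2·1 + 0. Last nonzero remainder: 1.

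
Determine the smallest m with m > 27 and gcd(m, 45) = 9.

45 = 9·5. Any m with gcd(m, 45) = 9 is a multiple of 9, say 9s, with s coprime to 5.
Need s > 27/9, so s ≥ 4. First s ≥ 4 with gcd(s, 5) = 1 is s = 4. Thus m = 9·4 = 36.

36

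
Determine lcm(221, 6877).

gcd first: 6877 = 31·221 + 26; 221 = 8·26 + 13; 26 = 2·13 + 0 → gcd = 13
lcm = 221·6877/gcd = 1519817/13 = 116909

116909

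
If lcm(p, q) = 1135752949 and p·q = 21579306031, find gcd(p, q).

19

gcd·lcm = product, so gcd = 21579306031/1135752949 = 19.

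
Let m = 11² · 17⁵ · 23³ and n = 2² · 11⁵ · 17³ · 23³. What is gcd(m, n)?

7232952991

min exponent per shared prime: 11² · 17³ · 23³ = 7232952991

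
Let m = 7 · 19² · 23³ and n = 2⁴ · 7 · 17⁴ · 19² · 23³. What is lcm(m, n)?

41086998683024

max exponent per prime: 2⁴ · 7 · 17⁴ · 19² · 23³ = 41086998683024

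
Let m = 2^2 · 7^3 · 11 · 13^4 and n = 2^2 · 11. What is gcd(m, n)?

44

min exponent per shared prime: 2^2 · 11 = 44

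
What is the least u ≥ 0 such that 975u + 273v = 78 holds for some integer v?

gcd(975, 273) = 39 (Euclid: 975 = 3·273 + 156; 273 = 1·156 + 117; 156 = 1·117 + 39; 117 = 3·39 + 0), and 39 | 78.
Extended Euclid: 975·(2) + 273·(-7) = 39. Scale by 2: u₀ = 4.
General solution u = u₀ + 7t; reducing mod 7 gives u = 4 (and v = -14).

4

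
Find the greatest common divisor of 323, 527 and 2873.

323 = 17 · 19; 527 = 17 · 31; 2873 = 13² · 17
gcd takes min exponent of each prime: 17 = 17

17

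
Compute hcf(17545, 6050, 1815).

605

gcd(17545, 6050): 17545 = 2·6050 + 5445; 6050 = 1·5445 + 605; 5445 = 9·605 + 0 → 605
gcd(605, 1815): 1815 = 3·605 + 0 → 605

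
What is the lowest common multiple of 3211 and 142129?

3211 = 13² · 19; 142129 = 13² · 29²
max exponents: 13² · 19 · 29² = 2700451

2700451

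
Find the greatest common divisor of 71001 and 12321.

Euclid: 71001 = 5·12321 + 9396; 12321 = 1·9396 + 2925; 9396 = 3·2925 + 621; 2925 = 4·621 + 441; 621 = 1·441 + 180; 441 = 2·180 + 81; 180 = 2·81 + 18; 81 = 4·18 + 9; 18 = 2·9 + 0. Last nonzero remainder: 9.

9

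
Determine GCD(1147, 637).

1

1147 = 31 · 37
637 = 7² · 13
Common: 1 = 1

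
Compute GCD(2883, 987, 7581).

3

2883 = 3 · 31²; 987 = 3 · 7 · 47; 7581 = 3 · 7 · 19²
gcd takes min exponent of each prime: 3 = 3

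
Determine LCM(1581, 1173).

1581 = 3 · 17 · 31; 1173 = 3 · 17 · 23
max exponents: 3 · 17 · 23 · 31 = 36363

36363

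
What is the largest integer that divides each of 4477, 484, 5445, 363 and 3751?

gcd(4477, 484): 4477 = 9·484 + 121; 484 = 4·121 + 0 → 121
gcd(121, 5445): 5445 = 45·121 + 0 → 121
gcd(121, 363): 363 = 3·121 + 0 → 121
gcd(121, 3751): 3751 = 31·121 + 0 → 121

121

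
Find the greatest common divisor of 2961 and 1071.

Euclid: 2961 = 2·1071 + 819; 1071 = 1·819 + 252; 819 = 3·252 + 63; 252 = 4·63 + 0. Last nonzero remainder: 63.

63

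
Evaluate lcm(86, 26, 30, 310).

519870

86 = 2 · 43; 26 = 2 · 13; 30 = 2 · 3 · 5; 310 = 2 · 5 · 31
lcm takes max exponent of each prime: 2 · 3 · 5 · 13 · 31 · 43 = 519870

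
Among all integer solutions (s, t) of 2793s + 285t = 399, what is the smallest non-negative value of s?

gcd(2793, 285) = 57 (Euclid: 2793 = 9·285 + 228; 285 = 1·228 + 57; 228 = 4·57 + 0), and 57 | 399.
Extended Euclid: 2793·(-1) + 285·(10) = 57. Scale by 7: s₀ = -7.
General solution s = s₀ + 5k; reducing mod 5 gives s = 3 (and t = -28).

3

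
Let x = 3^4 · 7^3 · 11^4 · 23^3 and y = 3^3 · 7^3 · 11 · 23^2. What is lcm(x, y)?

4949181576801

max exponent per prime: 3^4 · 7^3 · 11^4 · 23^3 = 4949181576801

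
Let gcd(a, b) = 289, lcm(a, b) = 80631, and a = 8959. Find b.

Using ab = gcd(a,b)·lcm(a,b) = 289·80631 = 23302359, we get b = 23302359/8959 = 2601.

2601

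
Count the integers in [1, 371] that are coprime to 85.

280

Prime factors of 85: 5, 17. Count integers ≤ 371 divisible by none of them.
By inclusion–exclusion: 371 − ⌊371/5⌋ − ⌊371/17⌋ + ⌊371/85⌋ = 280.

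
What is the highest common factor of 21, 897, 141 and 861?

3

gcd(21, 897): 897 = 42·21 + 15; 21 = 1·15 + 6; 15 = 2·6 + 3; 6 = 2·3 + 0 → 3
gcd(3, 141): 141 = 47·3 + 0 → 3
gcd(3, 861): 861 = 287·3 + 0 → 3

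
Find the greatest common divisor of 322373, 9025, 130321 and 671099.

361

gcd(322373, 9025): 322373 = 35·9025 + 6498; 9025 = 1·6498 + 2527; 6498 = 2·2527 + 1444; 2527 = 1·1444 + 1083; 1444 = 1·1083 + 361; 1083 = 3·361 + 0 → 361
gcd(361, 130321): 130321 = 361·361 + 0 → 361
gcd(361, 671099): 671099 = 1859·361 + 0 → 361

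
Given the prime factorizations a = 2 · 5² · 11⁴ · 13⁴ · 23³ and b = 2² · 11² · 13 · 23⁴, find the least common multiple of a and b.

11701876058544100

max exponent per prime: 2² · 5² · 11⁴ · 13⁴ · 23⁴ = 11701876058544100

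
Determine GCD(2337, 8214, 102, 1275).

3

2337 = 3 · 19 · 41; 8214 = 2 · 3 · 37²; 102 = 2 · 3 · 17; 1275 = 3 · 5² · 17
gcd takes min exponent of each prime: 3 = 3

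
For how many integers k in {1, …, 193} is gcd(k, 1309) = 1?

142

1309 = 7·11·17. Inclusion–exclusion on these primes:
193 − ⌊193/7⌋ − ⌊193/11⌋ − ⌊193/17⌋ + ⌊193/77⌋ + ⌊193/119⌋ + ⌊193/187⌋ − ⌊193/1309⌋ = 142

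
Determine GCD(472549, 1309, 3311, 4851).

77

472549 = 7 · 11 · 17 · 19²; 1309 = 7 · 11 · 17; 3311 = 7 · 11 · 43; 4851 = 3² · 7² · 11
gcd takes min exponent of each prime: 7 · 11 = 77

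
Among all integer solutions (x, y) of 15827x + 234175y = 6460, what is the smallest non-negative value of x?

30

gcd(15827, 234175) = 323 (Euclid: 234175 = 14·15827 + 12597; 15827 = 1·12597 + 3230; 12597 = 3·3230 + 2907; 3230 = 1·2907 + 323; 2907 = 9·323 + 0), and 323 | 6460.
Extended Euclid: 15827·(74) + 234175·(-5) = 323. Scale by 20: x₀ = 1480.
General solution x = x₀ + 725t; reducing mod 725 gives x = 30 (and y = -2).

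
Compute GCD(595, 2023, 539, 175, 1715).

7

gcd(595, 2023): 2023 = 3·595 + 238; 595 = 2·238 + 119; 238 = 2·119 + 0 → 119
gcd(119, 539): 539 = 4·119 + 63; 119 = 1·63 + 56; 63 = 1·56 + 7; 56 = 8·7 + 0 → 7
gcd(7, 175): 175 = 25·7 + 0 → 7
gcd(7, 1715): 1715 = 245·7 + 0 → 7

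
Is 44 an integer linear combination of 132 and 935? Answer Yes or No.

By Bézout, 132s + 935t = 44 has integer solutions iff gcd(132, 935) | 44.
Euclid: 935 = 7·132 + 11; 132 = 12·11 + 0. gcd = 11; 44 mod 11 = 0. Yes.

Yes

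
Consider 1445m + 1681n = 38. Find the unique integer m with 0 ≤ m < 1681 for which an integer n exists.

gcd(1445, 1681) = 1 (Euclid: 1681 = 1·1445 + 236; 1445 = 6·236 + 29; 236 = 8·29 + 4; 29 = 7·4 + 1; 4 = 4·1 + 0), and 1 | 38.
Extended Euclid: 1445·(406) + 1681·(-349) = 1. Scale by 38: m₀ = 15428.
General solution m = m₀ + 1681t; reducing mod 1681 gives m = 299 (and n = -257).

299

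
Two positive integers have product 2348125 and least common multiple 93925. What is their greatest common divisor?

gcd·lcm = product, so gcd = 2348125/93925 = 25.

25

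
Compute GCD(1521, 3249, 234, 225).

1521 = 3² · 13²; 3249 = 3² · 19²; 234 = 2 · 3² · 13; 225 = 3² · 5²
gcd takes min exponent of each prime: 3² = 9

9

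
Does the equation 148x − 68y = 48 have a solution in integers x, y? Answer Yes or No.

By Bézout, 148x − 68y = 48 has integer solutions iff gcd(148, 68) | 48.
Euclid: 148 = 2·68 + 12; 68 = 5·12 + 8; 12 = 1·8 + 4; 8 = 2·4 + 0. gcd = 4; 48 mod 4 = 0. Yes.

Yes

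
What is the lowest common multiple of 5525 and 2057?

gcd first: 5525 = 2·2057 + 1411; 2057 = 1·1411 + 646; 1411 = 2·646 + 119; 646 = 5·119 + 51; 119 = 2·51 + 17; 51 = 3·17 + 0 → gcd = 17
lcm = 5525·2057/gcd = 11364925/17 = 668525

668525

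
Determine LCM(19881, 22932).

19881 = 3² · 47²; 22932 = 2² · 3² · 7² · 13
max exponents: 2² · 3² · 7² · 13 · 47² = 50656788

50656788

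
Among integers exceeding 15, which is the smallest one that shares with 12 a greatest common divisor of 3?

21

gcd(t, 12) = 3 forces 3 | t; write t = 3s. Then gcd(3s, 3·4) = 3·gcd(s, 4), so need gcd(s, 4) = 1.
3s > 15 gives s ≥ 6. The least s ≥ 6 coprime to 4 is 7, so t = 3·7 = 21.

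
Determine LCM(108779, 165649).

108779 = 11² · 29 · 31; 165649 = 11² · 37²
max exponents: 11² · 29 · 31 · 37² = 148918451

148918451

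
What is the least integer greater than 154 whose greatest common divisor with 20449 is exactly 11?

20449 = 11·1859. Any m with gcd(m, 20449) = 11 is a multiple of 11, say 11s, with s coprime to 1859.
Need s > 154/11, so s ≥ 15. First s ≥ 15 with gcd(s, 1859) = 1 is s = 15. Thus m = 11·15 = 165.

165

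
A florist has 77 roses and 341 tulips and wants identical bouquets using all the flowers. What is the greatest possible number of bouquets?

11

Euclid: 341 = 4·77 + 33; 77 = 2·33 + 11; 33 = 3·11 + 0. Last nonzero remainder: 11.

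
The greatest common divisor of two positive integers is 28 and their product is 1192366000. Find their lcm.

42584500

gcd·lcm = product, so lcm = 1192366000/28 = 42584500.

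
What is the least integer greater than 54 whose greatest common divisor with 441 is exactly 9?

gcd(a, 441) = 9 forces 9 | a; write a = 9s. Then gcd(9s, 9·49) = 9·gcd(s, 49), so need gcd(s, 49) = 1.
9s > 54 gives s ≥ 7. The least s ≥ 7 coprime to 49 is 8, so a = 9·8 = 72.

72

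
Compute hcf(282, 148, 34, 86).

gcd(282, 148): 282 = 1·148 + 134; 148 = 1·134 + 14; 134 = 9·14 + 8; 14 = 1·8 + 6; 8 = 1·6 + 2; 6 = 3·2 + 0 → 2
gcd(2, 34): 34 = 17·2 + 0 → 2
gcd(2, 86): 86 = 43·2 + 0 → 2

2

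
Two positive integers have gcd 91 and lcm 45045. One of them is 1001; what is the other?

4095

Using ab = gcd(a,b)·lcm(a,b) = 91·45045 = 4099095, we get b = 4099095/1001 = 4095.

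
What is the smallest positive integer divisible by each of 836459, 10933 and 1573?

85118904299

836459 = 13 · 37² · 47; 10933 = 13 · 29²; 1573 = 11² · 13
lcm takes max exponent of each prime: 11² · 13 · 29² · 37² · 47 = 85118904299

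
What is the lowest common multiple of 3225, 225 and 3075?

3225 = 3 · 5² · 43; 225 = 3² · 5²; 3075 = 3 · 5² · 41
lcm takes max exponent of each prime: 3² · 5² · 41 · 43 = 396675

396675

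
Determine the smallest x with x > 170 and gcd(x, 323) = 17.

Multiples of 17 above 170: 17·11, 17·12, … . Need the cofactor coprime to 323/17 = 19.
Checking s = 11, 12, … the first with gcd(s, 19) = 1 is s = 11, giving 187.

187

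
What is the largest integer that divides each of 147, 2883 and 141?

3

gcd(147, 2883): 2883 = 19·147 + 90; 147 = 1·90 + 57; 90 = 1·57 + 33; 57 = 1·33 + 24; 33 = 1·24 + 9; 24 = 2·9 + 6; 9 = 1·6 + 3; 6 = 2·3 + 0 → 3
gcd(3, 141): 141 = 47·3 + 0 → 3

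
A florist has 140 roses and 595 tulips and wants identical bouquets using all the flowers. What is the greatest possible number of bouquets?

35

140 = 2² · 5 · 7
595 = 5 · 7 · 17
Common: 5 · 7 = 35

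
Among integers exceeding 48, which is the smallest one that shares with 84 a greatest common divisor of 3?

84 = 3·28. Any k with gcd(k, 84) = 3 is a multiple of 3, say 3s, with s coprime to 28.
Need s > 48/3, so s ≥ 17. First s ≥ 17 with gcd(s, 28) = 1 is s = 17. Thus k = 3·17 = 51.

51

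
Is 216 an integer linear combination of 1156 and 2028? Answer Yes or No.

Yes

gcd(1156, 2028): 2028 = 1·1156 + 872; 1156 = 1·872 + 284; 872 = 3·284 + 20; 284 = 14·20 + 4; 20 = 5·4 + 0 → 4
4 divides 216, so a solution exists.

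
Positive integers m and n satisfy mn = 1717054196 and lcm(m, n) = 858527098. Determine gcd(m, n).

2

gcd·lcm = product, so gcd = 1717054196/858527098 = 2.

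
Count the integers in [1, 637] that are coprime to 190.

190 = 2·5·19. Inclusion–exclusion on these primes:
637 − ⌊637/2⌋ − ⌊637/5⌋ − ⌊637/19⌋ + ⌊637/10⌋ + ⌊637/38⌋ + ⌊637/95⌋ − ⌊637/190⌋ = 241

241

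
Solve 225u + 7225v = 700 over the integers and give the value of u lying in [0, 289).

gcd(225, 7225) = 25 (Euclid: 7225 = 32·225 + 25; 225 = 9·25 + 0), and 25 | 700.
Extended Euclid: 225·(-32) + 7225·(1) = 25. Scale by 28: u₀ = -896.
General solution u = u₀ + 289t; reducing mod 289 gives u = 260 (and v = -8).

260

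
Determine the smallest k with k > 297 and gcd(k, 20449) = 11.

20449 = 11·1859. Any k with gcd(k, 20449) = 11 is a multiple of 11, say 11s, with s coprime to 1859.
Need s > 297/11, so s ≥ 28. First s ≥ 28 with gcd(s, 1859) = 1 is s = 28. Thus k = 11·28 = 308.

308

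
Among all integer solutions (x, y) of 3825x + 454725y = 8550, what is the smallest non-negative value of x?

240

Euclid: 454725 = 118·3825 + 3375; 3825 = 1·3375 + 450; 3375 = 7·450 + 225; 450 = 2·225 + 0 → gcd = 225; 8550 = 225·38.
Back-substitution yields 3825·(-951) + 454725·(8) = 225, so one solution is x = -951·38 = -36138, y = 8·38 = 304.
Solutions in x differ by 454725/225 = 2021; the one in [0, 2021) is -36138 mod 2021 = 240.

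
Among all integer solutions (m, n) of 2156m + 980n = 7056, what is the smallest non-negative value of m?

1

Reduce mod 980: 2156m ≡ 7056 (mod 980). With g = gcd(2156, 980) = 196 dividing 7056, divide through: 11m ≡ 36 (mod 5).
Since gcd(11, 5) = 1, m ≡ 36·(11)⁻¹ ≡ 1 (mod 5). Smallest non-negative: 1.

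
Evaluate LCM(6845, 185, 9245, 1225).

6845 = 5 · 37²; 185 = 5 · 37; 9245 = 5 · 43²; 1225 = 5² · 7²
lcm takes max exponent of each prime: 5² · 7² · 37² · 43² = 3100819225

3100819225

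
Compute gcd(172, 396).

4

Euclid: 396 = 2·172 + 52; 172 = 3·52 + 16; 52 = 3·16 + 4; 16 = 4·4 + 0. Last nonzero remainder: 4.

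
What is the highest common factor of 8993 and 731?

Euclid: 8993 = 12·731 + 221; 731 = 3·221 + 68; 221 = 3·68 + 17; 68 = 4·17 + 0. Last nonzero remainder: 17.

17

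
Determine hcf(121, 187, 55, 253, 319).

121 = 11²; 187 = 11 · 17; 55 = 5 · 11; 253 = 11 · 23; 319 = 11 · 29
gcd takes min exponent of each prime: 11 = 11

11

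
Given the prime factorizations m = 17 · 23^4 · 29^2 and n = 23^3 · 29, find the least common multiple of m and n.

max exponent per prime: 17 · 23^4 · 29^2 = 4000886777

4000886777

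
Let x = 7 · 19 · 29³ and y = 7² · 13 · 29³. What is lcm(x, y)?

295180067

max exponent per prime: 7² · 13 · 19 · 29³ = 295180067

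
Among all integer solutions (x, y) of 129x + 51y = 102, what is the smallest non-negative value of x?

gcd(129, 51) = 3 (Euclid: 129 = 2·51 + 27; 51 = 1·27 + 24; 27 = 1·24 + 3; 24 = 8·3 + 0), and 3 | 102.
Extended Euclid: 129·(2) + 51·(-5) = 3. Scale by 34: x₀ = 68.
General solution x = x₀ + 17t; reducing mod 17 gives x = 0 (and y = 2).

0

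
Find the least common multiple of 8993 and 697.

gcd first: 8993 = 12·697 + 629; 697 = 1·629 + 68; 629 = 9·68 + 17; 68 = 4·17 + 0 → gcd = 17
lcm = 8993·697/gcd = 6268121/17 = 368713

368713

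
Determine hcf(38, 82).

2

Euclid: 82 = 2·38 + 6; 38 = 6·6 + 2; 6 = 3·2 + 0. Last nonzero remainder: 2.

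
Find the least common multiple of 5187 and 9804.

892164

5187 = 3 · 7 · 13 · 19; 9804 = 2² · 3 · 19 · 43
max exponents: 2² · 3 · 7 · 13 · 19 · 43 = 892164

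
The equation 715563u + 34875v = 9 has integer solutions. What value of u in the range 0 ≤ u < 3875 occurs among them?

gcd(715563, 34875) = 9 (Euclid: 715563 = 20·34875 + 18063; 34875 = 1·18063 + 16812; 18063 = 1·16812 + 1251; 16812 = 13·1251 + 549; 1251 = 2·549 + 153; 549 = 3·153 + 90; 153 = 1·90 + 63; 90 = 1·63 + 27; 63 = 2·27 + 9; 27 = 3·9 + 0), and 9 | 9.
Extended Euclid: 715563·(1143) + 34875·(-23452) = 9. Scale by 1: u₀ = 1143.
General solution u = u₀ + 3875t; reducing mod 3875 gives u = 1143 (and v = -23452).

1143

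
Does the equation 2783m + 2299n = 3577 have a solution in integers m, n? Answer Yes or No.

gcd(2783, 2299): 2783 = 1·2299 + 484; 2299 = 4·484 + 363; 484 = 1·363 + 121; 363 = 3·121 + 0 → 121
121 does not divide 3577, so a solution does not exist.

No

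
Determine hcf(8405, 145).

8405 = 5 · 41²
145 = 5 · 29
Common: 5 = 5

5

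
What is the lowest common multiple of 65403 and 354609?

65403 = 3² · 13² · 43; 354609 = 3² · 31² · 41
max exponents: 3² · 13² · 31² · 41 · 43 = 2576943603

2576943603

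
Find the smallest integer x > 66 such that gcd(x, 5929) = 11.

gcd(x, 5929) = 11 forces 11 | x; write x = 11s. Then gcd(11s, 11·539) = 11·gcd(s, 539), so need gcd(s, 539) = 1.
11s > 66 gives s ≥ 7. The least s ≥ 7 coprime to 539 is 8, so x = 11·8 = 88.

88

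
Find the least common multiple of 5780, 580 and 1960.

5780 = 2² · 5 · 17²; 580 = 2² · 5 · 29; 1960 = 2³ · 5 · 7²
lcm takes max exponent of each prime: 2³ · 5 · 7² · 17² · 29 = 16426760

16426760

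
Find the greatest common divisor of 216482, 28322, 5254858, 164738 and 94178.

gcd(216482, 28322): 216482 = 7·28322 + 18228; 28322 = 1·18228 + 10094; 18228 = 1·10094 + 8134; 10094 = 1·8134 + 1960; 8134 = 4·1960 + 294; 1960 = 6·294 + 196; 294 = 1·196 + 98; 196 = 2·98 + 0 → 98
gcd(98, 5254858): 5254858 = 53621·98 + 0 → 98
gcd(98, 164738): 164738 = 1681·98 + 0 → 98
gcd(98, 94178): 94178 = 961·98 + 0 → 98

98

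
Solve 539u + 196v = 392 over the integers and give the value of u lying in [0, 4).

Euclid: 539 = 2·196 + 147; 196 = 1·147 + 49; 147 = 3·49 + 0 → gcd = 49; 392 = 49·8.
Back-substitution yields 539·(-1) + 196·(3) = 49, so one solution is u = -1·8 = -8, v = 3·8 = 24.
Solutions in u differ by 196/49 = 4; the one in [0, 4) is -8 mod 4 = 0.

0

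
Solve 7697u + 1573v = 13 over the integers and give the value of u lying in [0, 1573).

234

Euclid: 7697 = 4·1573 + 1405; 1573 = 1·1405 + 168; 1405 = 8·168 + 61; 168 = 2·61 + 46; 61 = 1·46 + 15; 46 = 3·15 + 1; 15 = 15·1 + 0 → gcd = 1; 13 = 1·13.
Back-substitution yields 7697·(-103) + 1573·(504) = 1, so one solution is u = -103·13 = -1339, v = 504·13 = 6552.
Solutions in u differ by 1573/1 = 1573; the one in [0, 1573) is -1339 mod 1573 = 234.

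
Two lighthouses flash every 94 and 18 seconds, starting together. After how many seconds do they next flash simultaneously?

gcd first: 94 = 5·18 + 4; 18 = 4·4 + 2; 4 = 2·2 + 0 → gcd = 2
lcm = 94·18/gcd = 1692/2 = 846

846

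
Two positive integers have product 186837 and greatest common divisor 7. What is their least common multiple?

26691

Since gcd(m,n)·lcm(m,n) = mn, lcm = 186837/7 = 26691.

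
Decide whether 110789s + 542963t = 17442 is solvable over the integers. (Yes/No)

By Bézout, 110789s + 542963t = 17442 has integer solutions iff gcd(110789, 542963) | 17442.
Euclid: 542963 = 4·110789 + 99807; 110789 = 1·99807 + 10982; 99807 = 9·10982 + 969; 10982 = 11·969 + 323; 969 = 3·323 + 0. gcd = 323; 17442 mod 323 = 0. Yes.

Yes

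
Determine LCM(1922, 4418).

4245698

gcd first: 4418 = 2·1922 + 574; 1922 = 3·574 + 200; 574 = 2·200 + 174; 200 = 1·174 + 26; 174 = 6·26 + 18; 26 = 1·18 + 8; 18 = 2·8 + 2; 8 = 4·2 + 0 → gcd = 2
lcm = 1922·4418/gcd = 8491396/2 = 4245698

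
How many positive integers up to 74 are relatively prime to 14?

32

Prime factors of 14: 2, 7. Count integers ≤ 74 divisible by none of them.
By inclusion–exclusion: 74 − ⌊74/2⌋ − ⌊74/7⌋ + ⌊74/14⌋ = 32.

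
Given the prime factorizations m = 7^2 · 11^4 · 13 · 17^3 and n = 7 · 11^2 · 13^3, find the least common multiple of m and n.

7743613026149

max exponent per prime: 7^2 · 11^4 · 13^3 · 17^3 = 7743613026149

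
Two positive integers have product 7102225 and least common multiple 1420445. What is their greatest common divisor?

5

From gcd × lcm = mn: gcd = 7102225 / 1420445 = 5.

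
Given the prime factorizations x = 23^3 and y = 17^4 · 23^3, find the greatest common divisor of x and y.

min exponent per shared prime: 23^3 = 12167

12167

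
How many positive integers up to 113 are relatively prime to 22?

22 = 2·11. Inclusion–exclusion on these primes:
113 − ⌊113/2⌋ − ⌊113/11⌋ + ⌊113/22⌋ = 52

52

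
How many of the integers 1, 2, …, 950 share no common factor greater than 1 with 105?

435

105 = 3·5·7. Inclusion–exclusion on these primes:
950 − ⌊950/3⌋ − ⌊950/5⌋ − ⌊950/7⌋ + ⌊950/15⌋ + ⌊950/21⌋ + ⌊950/35⌋ − ⌊950/105⌋ = 435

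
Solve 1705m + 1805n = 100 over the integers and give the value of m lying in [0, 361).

360

Reduce mod 1805: 1705m ≡ 100 (mod 1805). With g = gcd(1705, 1805) = 5 dividing 100, divide through: 341m ≡ 20 (mod 361).
Since gcd(341, 361) = 1, m ≡ 20·(341)⁻¹ ≡ 360 (mod 361). Smallest non-negative: 360.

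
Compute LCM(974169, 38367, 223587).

974169 = 3² · 7² · 47²; 38367 = 3³ · 7² · 29; 223587 = 3³ · 7² · 13²
lcm takes max exponent of each prime: 3³ · 7² · 13² · 29 · 47² = 14323206807

14323206807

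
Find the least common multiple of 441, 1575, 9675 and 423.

lcm(441, 1575) = 441·1575/gcd = 694575/63 = 11025
lcm(11025, 9675) = 11025·9675/gcd = 106666875/225 = 474075
lcm(474075, 423) = 474075·423/gcd = 200533725/9 = 22281525

22281525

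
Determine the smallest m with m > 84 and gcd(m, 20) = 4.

Multiples of 4 above 84: 4·22, 4·23, … . Need the cofactor coprime to 20/4 = 5.
Checking s = 22, 23, … the first with gcd(s, 5) = 1 is s = 22, giving 88.

88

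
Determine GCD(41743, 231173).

19

Euclid: 231173 = 5·41743 + 22458; 41743 = 1·22458 + 19285; 22458 = 1·19285 + 3173; 19285 = 6·3173 + 247; 3173 = 12·247 + 209; 247 = 1·209 + 38; 209 = 5·38 + 19; 38 = 2·19 + 0. Last nonzero remainder: 19.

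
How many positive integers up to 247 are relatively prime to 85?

Prime factors of 85: 5, 17. Count integers ≤ 247 divisible by none of them.
By inclusion–exclusion: 247 − ⌊247/5⌋ − ⌊247/17⌋ + ⌊247/85⌋ = 186.

186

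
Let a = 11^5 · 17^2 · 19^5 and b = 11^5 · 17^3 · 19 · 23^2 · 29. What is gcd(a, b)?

884331041

min exponent per shared prime: 11^5 · 17^2 · 19 = 884331041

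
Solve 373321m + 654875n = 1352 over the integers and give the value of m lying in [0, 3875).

Reduce mod 654875: 373321m ≡ 1352 (mod 654875). With g = gcd(373321, 654875) = 169 dividing 1352, divide through: 2209m ≡ 8 (mod 3875).
Since gcd(2209, 3875) = 1, m ≡ 8·(2209)⁻¹ ≡ 2512 (mod 3875). Smallest non-negative: 2512.

2512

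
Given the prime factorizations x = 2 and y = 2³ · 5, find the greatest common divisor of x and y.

min exponent per shared prime: 2 = 2

2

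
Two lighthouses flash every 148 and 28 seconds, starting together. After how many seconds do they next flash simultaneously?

gcd first: 148 = 5·28 + 8; 28 = 3·8 + 4; 8 = 2·4 + 0 → gcd = 4
lcm = 148·28/gcd = 4144/4 = 1036

1036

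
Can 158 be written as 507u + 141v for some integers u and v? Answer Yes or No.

No

gcd(507, 141): 507 = 3·141 + 84; 141 = 1·84 + 57; 84 = 1·57 + 27; 57 = 2·27 + 3; 27 = 9·3 + 0 → 3
3 does not divide 158, so a solution does not exist.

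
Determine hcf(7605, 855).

45

7605 = 3² · 5 · 13²
855 = 3² · 5 · 19
Common: 3² · 5 = 45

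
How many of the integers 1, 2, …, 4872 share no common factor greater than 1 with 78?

Prime factors of 78: 2, 3, 13. Count integers ≤ 4872 divisible by none of them.
By inclusion–exclusion: 4872 − ⌊4872/2⌋ − ⌊4872/3⌋ − ⌊4872/13⌋ + ⌊4872/6⌋ + ⌊4872/26⌋ + ⌊4872/39⌋ − ⌊4872/78⌋ = 1499.

1499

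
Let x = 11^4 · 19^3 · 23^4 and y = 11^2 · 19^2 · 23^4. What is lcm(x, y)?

28102366123579

max exponent per prime: 11^4 · 19^3 · 23^4 = 28102366123579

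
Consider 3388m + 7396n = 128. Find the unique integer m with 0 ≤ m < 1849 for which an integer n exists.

gcd(3388, 7396) = 4 (Euclid: 7396 = 2·3388 + 620; 3388 = 5·620 + 288; 620 = 2·288 + 44; 288 = 6·44 + 24; 44 = 1·24 + 20; 24 = 1·20 + 4; 20 = 5·4 + 0), and 4 | 128.
Extended Euclid: 3388·(334) + 7396·(-153) = 4. Scale by 32: m₀ = 10688.
General solution m = m₀ + 1849t; reducing mod 1849 gives m = 1443 (and n = -661).

1443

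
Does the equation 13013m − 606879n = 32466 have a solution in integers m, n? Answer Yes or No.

By Bézout, 13013m − 606879n = 32466 has integer solutions iff gcd(13013, 606879) | 32466.
Euclid: 606879 = 46·13013 + 8281; 13013 = 1·8281 + 4732; 8281 = 1·4732 + 3549; 4732 = 1·3549 + 1183; 3549 = 3·1183 + 0. gcd = 1183; 32466 mod 1183 = 525. No.

No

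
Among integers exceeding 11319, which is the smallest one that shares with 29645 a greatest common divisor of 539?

Multiples of 539 above 11319: 539·22, 539·23, … . Need the cofactor coprime to 29645/539 = 55.
Checking s = 22, 23, … the first with gcd(s, 55) = 1 is s = 23, giving 12397.

12397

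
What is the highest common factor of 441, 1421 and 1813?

441 = 3² · 7²; 1421 = 7² · 29; 1813 = 7² · 37
gcd takes min exponent of each prime: 7² = 49

49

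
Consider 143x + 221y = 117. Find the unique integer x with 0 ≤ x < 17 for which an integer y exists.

7

gcd(143, 221) = 13 (Euclid: 221 = 1·143 + 78; 143 = 1·78 + 65; 78 = 1·65 + 13; 65 = 5·13 + 0), and 13 | 117.
Extended Euclid: 143·(-3) + 221·(2) = 13. Scale by 9: x₀ = -27.
General solution x = x₀ + 17t; reducing mod 17 gives x = 7 (and y = -4).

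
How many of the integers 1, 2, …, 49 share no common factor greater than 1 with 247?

247 = 13·19. Inclusion–exclusion on these primes:
49 − ⌊49/13⌋ − ⌊49/19⌋ + ⌊49/247⌋ = 44

44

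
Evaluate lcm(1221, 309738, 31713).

11013354066

lcm(1221, 309738) = 1221·309738/gcd = 378190098/33 = 11460306
lcm(11460306, 31713) = 11460306·31713/gcd = 363440684178/33 = 11013354066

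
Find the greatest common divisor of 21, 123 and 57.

3

21 = 3 · 7; 123 = 3 · 41; 57 = 3 · 19
gcd takes min exponent of each prime: 3 = 3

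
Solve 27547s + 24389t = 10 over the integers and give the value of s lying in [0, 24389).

18257

Reduce mod 24389: 27547s ≡ 10 (mod 24389). With g = gcd(27547, 24389) = 1 dividing 10, divide through: 27547s ≡ 10 (mod 24389).
Since gcd(27547, 24389) = 1, s ≡ 10·(27547)⁻¹ ≡ 18257 (mod 24389). Smallest non-negative: 18257.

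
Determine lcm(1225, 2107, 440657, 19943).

192798453925

1225 = 5² · 7²; 2107 = 7² · 43; 440657 = 7² · 17 · 23²; 19943 = 7² · 11 · 37
lcm takes max exponent of each prime: 5² · 7² · 11 · 17 · 23² · 37 · 43 = 192798453925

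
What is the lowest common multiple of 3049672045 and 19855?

3049672045 = 5 · 7² · 19² · 29² · 41; 19855 = 5 · 11 · 19²
max exponents: 5 · 7² · 11 · 19² · 29² · 41 = 33546392495

33546392495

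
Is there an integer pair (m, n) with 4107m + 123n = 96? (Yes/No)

Yes

gcd(4107, 123): 4107 = 33·123 + 48; 123 = 2·48 + 27; 48 = 1·27 + 21; 27 = 1·21 + 6; 21 = 3·6 + 3; 6 = 2·3 + 0 → 3
3 divides 96, so a solution exists.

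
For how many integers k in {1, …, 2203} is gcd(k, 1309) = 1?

1616

Prime factors of 1309: 7, 11, 17. Count integers ≤ 2203 divisible by none of them.
By inclusion–exclusion: 2203 − ⌊2203/7⌋ − ⌊2203/11⌋ − ⌊2203/17⌋ + ⌊2203/77⌋ + ⌊2203/119⌋ + ⌊2203/187⌋ − ⌊2203/1309⌋ = 1616.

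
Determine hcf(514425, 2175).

75

Euclid: 514425 = 236·2175 + 1125; 2175 = 1·1125 + 1050; 1125 = 1·1050 + 75; 1050 = 14·75 + 0. Last nonzero remainder: 75.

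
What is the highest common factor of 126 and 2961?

63

126 = 2 · 3² · 7
2961 = 3² · 7 · 47
Common: 3² · 7 = 63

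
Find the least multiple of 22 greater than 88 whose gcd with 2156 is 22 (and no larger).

gcd(x, 2156) = 22 forces 22 | x; write x = 22s. Then gcd(22s, 22·98) = 22·gcd(s, 98), so need gcd(s, 98) = 1.
22s > 88 gives s ≥ 5. The least s ≥ 5 coprime to 98 is 5, so x = 22·5 = 110.

110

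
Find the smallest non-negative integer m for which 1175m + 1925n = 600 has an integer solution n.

Reduce mod 1925: 1175m ≡ 600 (mod 1925). With g = gcd(1175, 1925) = 25 dividing 600, divide through: 47m ≡ 24 (mod 77).
Since gcd(47, 77) = 1, m ≡ 24·(47)⁻¹ ≡ 30 (mod 77). Smallest non-negative: 30.

30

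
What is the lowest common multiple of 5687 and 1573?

gcd first: 5687 = 3·1573 + 968; 1573 = 1·968 + 605; 968 = 1·605 + 363; 605 = 1·363 + 242; 363 = 1·242 + 121; 242 = 2·121 + 0 → gcd = 121
lcm = 5687·1573/gcd = 8945651/121 = 73931

73931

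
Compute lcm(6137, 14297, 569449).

6137 = 17 · 19²; 14297 = 17 · 29²; 569449 = 17 · 19 · 41 · 43
lcm takes max exponent of each prime: 17 · 19² · 29² · 41 · 43 = 9099225571

9099225571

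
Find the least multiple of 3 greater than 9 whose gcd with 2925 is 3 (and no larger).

12

2925 = 3·975. Any m with gcd(m, 2925) = 3 is a multiple of 3, say 3s, with s coprime to 975.
Need s > 9/3, so s ≥ 4. First s ≥ 4 with gcd(s, 975) = 1 is s = 4. Thus m = 3·4 = 12.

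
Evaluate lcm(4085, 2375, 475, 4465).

4799875

lcm(4085, 2375) = 4085·2375/gcd = 9701875/95 = 102125
lcm(102125, 475) = 102125·475/gcd = 48509375/475 = 102125
lcm(102125, 4465) = 102125·4465/gcd = 455988125/95 = 4799875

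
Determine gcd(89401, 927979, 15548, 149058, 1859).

169

gcd(89401, 927979): 927979 = 10·89401 + 33969; 89401 = 2·33969 + 21463; 33969 = 1·21463 + 12506; 21463 = 1·12506 + 8957; 12506 = 1·8957 + 3549; 8957 = 2·3549 + 1859; 3549 = 1·1859 + 1690; 1859 = 1·1690 + 169; 1690 = 10·169 + 0 → 169
gcd(169, 15548): 15548 = 92·169 + 0 → 169
gcd(169, 149058): 149058 = 882·169 + 0 → 169
gcd(169, 1859): 1859 = 11·169 + 0 → 169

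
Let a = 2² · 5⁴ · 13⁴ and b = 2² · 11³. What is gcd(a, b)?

4

min exponent per shared prime: 2² = 4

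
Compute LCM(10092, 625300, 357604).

834567275100

lcm(10092, 625300) = 10092·625300/gcd = 6310527600/4 = 1577631900
lcm(1577631900, 357604) = 1577631900·357604/gcd = 564167477967600/676 = 834567275100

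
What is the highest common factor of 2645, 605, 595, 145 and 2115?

gcd(2645, 605): 2645 = 4·605 + 225; 605 = 2·225 + 155; 225 = 1·155 + 70; 155 = 2·70 + 15; 70 = 4·15 + 10; 15 = 1·10 + 5; 10 = 2·5 + 0 → 5
gcd(5, 595): 595 = 119·5 + 0 → 5
gcd(5, 145): 145 = 29·5 + 0 → 5
gcd(5, 2115): 2115 = 423·5 + 0 → 5

5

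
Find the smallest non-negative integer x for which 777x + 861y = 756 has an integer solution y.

gcd(777, 861) = 21 (Euclid: 861 = 1·777 + 84; 777 = 9·84 + 21; 84 = 4·21 + 0), and 21 | 756.
Extended Euclid: 777·(10) + 861·(-9) = 21. Scale by 36: x₀ = 360.
General solution x = x₀ + 41t; reducing mod 41 gives x = 32 (and y = -28).

32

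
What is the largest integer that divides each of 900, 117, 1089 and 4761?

gcd(900, 117): 900 = 7·117 + 81; 117 = 1·81 + 36; 81 = 2·36 + 9; 36 = 4·9 + 0 → 9
gcd(9, 1089): 1089 = 121·9 + 0 → 9
gcd(9, 4761): 4761 = 529·9 + 0 → 9

9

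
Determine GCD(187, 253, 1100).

gcd(187, 253): 253 = 1·187 + 66; 187 = 2·66 + 55; 66 = 1·55 + 11; 55 = 5·11 + 0 → 11
gcd(11, 1100): 1100 = 100·11 + 0 → 11

11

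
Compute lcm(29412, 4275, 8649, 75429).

5922209877300

29412 = 2² · 3² · 19 · 43; 4275 = 3² · 5² · 19; 8649 = 3² · 31²; 75429 = 3² · 17² · 29
lcm takes max exponent of each prime: 2² · 3² · 5² · 17² · 19 · 29 · 31² · 43 = 5922209877300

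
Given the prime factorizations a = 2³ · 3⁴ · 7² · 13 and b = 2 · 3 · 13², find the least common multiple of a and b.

5366088

max exponent per prime: 2³ · 3⁴ · 7² · 13² = 5366088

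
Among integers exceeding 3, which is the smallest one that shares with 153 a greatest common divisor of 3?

Multiples of 3 above 3: 3·2, 3·3, … . Need the cofactor coprime to 153/3 = 51.
Checking s = 2, 3, … the first with gcd(s, 51) = 1 is s = 2, giving 6.

6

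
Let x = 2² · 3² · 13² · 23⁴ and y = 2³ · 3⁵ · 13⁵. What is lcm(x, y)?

201987440578872

max exponent per prime: 2³ · 3⁵ · 13⁵ · 23⁴ = 201987440578872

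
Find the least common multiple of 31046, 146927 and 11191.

31046 = 2 · 19² · 43; 146927 = 11 · 19² · 37; 11191 = 19² · 31
lcm takes max exponent of each prime: 2 · 11 · 19² · 31 · 37 · 43 = 391707382

391707382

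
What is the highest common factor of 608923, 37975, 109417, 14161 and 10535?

608923 = 7² · 17² · 43; 37975 = 5² · 7² · 31; 109417 = 7³ · 11 · 29; 14161 = 7² · 17²; 10535 = 5 · 7² · 43
gcd takes min exponent of each prime: 7² = 49

49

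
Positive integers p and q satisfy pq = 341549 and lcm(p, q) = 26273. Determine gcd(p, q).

From gcd × lcm = pq: gcd = 341549 / 26273 = 13.

13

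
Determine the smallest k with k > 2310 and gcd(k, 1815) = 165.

2475

gcd(k, 1815) = 165 forces 165 | k; write k = 165s. Then gcd(165s, 165·11) = 165·gcd(s, 11), so need gcd(s, 11) = 1.
165s > 2310 gives s ≥ 15. The least s ≥ 15 coprime to 11 is 15, so k = 165·15 = 2475.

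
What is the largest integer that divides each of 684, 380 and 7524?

76

gcd(684, 380): 684 = 1·380 + 304; 380 = 1·304 + 76; 304 = 4·76 + 0 → 76
gcd(76, 7524): 7524 = 99·76 + 0 → 76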